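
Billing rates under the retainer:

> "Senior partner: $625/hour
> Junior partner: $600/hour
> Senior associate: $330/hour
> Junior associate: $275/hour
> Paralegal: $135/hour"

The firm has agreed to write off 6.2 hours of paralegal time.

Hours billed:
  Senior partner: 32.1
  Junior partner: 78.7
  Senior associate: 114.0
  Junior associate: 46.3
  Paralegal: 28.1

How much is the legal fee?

$120,591.50

Senior partner: 32.1 × $625 = $20,062.50
Junior partner: 78.7 × $600 = $47,220.00
Senior associate: 114.0 × $330 = $37,620.00
Junior associate: 46.3 × $275 = $12,732.50
Paralegal: 28.1 × $135 = $3,793.50
Subtotal: $121,428.50
Write-off: 6.2 × $135 = $837.00
Total: $121,428.50 − $837.00 = $120,591.50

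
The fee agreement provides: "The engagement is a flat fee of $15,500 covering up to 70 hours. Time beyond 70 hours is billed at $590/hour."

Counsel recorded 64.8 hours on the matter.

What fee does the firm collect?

64.8 hours is within the 70-hour scope; only the flat fee applies.

$15,500.00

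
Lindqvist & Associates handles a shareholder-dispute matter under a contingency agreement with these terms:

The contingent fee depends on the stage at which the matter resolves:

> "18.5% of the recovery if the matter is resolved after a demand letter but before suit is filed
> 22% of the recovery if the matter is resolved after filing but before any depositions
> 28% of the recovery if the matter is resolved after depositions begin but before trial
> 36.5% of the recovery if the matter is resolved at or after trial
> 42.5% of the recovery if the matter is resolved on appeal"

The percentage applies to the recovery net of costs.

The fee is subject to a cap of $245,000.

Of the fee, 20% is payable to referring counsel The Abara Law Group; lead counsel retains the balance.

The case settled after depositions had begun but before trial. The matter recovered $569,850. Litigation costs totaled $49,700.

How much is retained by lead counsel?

$116,513.60

Fee base (net of costs): $569,850 − $49,700 = $520,150
The matter settled after depositions had begun but before trial, so the 28% rate applies.
$520,150 × 28% = $145,642.00
$145,642.00 is under the $245,000 cap.
Referral share: 20% of $145,642.00 = $29,128.40; lead counsel retains $145,642.00 − $29,128.40 = $116,513.60.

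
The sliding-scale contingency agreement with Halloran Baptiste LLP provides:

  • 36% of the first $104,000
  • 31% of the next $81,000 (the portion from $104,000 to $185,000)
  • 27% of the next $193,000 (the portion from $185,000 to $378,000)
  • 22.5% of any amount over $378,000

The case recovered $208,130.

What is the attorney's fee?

$68,795.10

First $104,000 at 36% = $37,440.00
Next $81,000 at 31% = $25,110.00
Remaining $23,130 at 27% = $6,245.10
Fee: $37,440.00 + $25,110.00 + $6,245.10 = $68,795.10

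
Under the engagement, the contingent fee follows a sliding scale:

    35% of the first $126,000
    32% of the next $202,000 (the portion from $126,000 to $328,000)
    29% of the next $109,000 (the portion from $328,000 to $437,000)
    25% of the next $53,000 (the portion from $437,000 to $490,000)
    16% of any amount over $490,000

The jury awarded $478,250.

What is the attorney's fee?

$150,662.50

First $126,000 at 35% = $44,100.00
Next $202,000 at 32% = $64,640.00
Next $109,000 at 29% = $31,610.00
Remaining $41,250 at 25% = $10,312.50
Fee: $44,100.00 + $64,640.00 + $31,610.00 + $10,312.50 = $150,662.50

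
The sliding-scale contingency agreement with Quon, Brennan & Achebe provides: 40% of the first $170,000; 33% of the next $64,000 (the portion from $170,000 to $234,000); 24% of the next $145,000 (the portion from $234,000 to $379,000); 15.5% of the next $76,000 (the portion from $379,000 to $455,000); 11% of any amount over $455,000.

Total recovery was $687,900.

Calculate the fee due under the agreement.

First $170,000 at 40% = $68,000.00
Next $64,000 at 33% = $21,120.00
Next $145,000 at 24% = $34,800.00
Next $76,000 at 15.5% = $11,780.00
Remaining $232,900 at 11% = $25,619.00
Fee: $68,000.00 + $21,120.00 + $34,800.00 + $11,780.00 + $25,619.00 = $161,319.00

$161,319.00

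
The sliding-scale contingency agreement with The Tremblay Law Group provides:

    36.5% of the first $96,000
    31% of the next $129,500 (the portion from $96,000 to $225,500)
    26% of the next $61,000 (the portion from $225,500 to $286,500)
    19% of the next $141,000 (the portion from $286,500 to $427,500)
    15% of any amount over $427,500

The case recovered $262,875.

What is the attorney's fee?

First $96,000 at 36.5% = $35,040.00
Next $129,500 at 31% = $40,145.00
Remaining $37,375 at 26% = $9,717.50
Fee: $35,040.00 + $40,145.00 + $9,717.50 = $84,902.50

$84,902.50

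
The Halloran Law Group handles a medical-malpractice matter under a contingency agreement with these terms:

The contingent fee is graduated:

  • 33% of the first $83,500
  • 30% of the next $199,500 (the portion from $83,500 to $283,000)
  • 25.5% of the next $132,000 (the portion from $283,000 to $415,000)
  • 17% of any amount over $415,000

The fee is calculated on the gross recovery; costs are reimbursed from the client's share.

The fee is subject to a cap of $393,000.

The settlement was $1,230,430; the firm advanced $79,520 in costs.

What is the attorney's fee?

$259,688.10

Fee base is the gross recovery, $1,230,430; costs are reimbursed separately.
First $83,500 at 33% = $27,555.00
Next $199,500 at 30% = $59,850.00
Next $132,000 at 25.5% = $33,660.00
Remaining $815,430 at 17% = $138,623.10
Fee: $27,555.00 + $59,850.00 + $33,660.00 + $138,623.10 = $259,688.10
$259,688.10 is under the $393,000 cap.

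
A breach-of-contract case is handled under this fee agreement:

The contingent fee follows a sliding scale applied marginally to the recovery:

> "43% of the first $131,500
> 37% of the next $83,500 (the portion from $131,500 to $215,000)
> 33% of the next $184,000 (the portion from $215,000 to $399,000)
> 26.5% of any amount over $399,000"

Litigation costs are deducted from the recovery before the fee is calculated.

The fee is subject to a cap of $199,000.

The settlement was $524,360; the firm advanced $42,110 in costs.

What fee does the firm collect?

$170,221.25

Fee base (net of costs): $524,360 − $42,110 = $482,250
First $131,500 at 43% = $56,545.00
Next $83,500 at 37% = $30,895.00
Next $184,000 at 33% = $60,720.00
Remaining $83,250 at 26.5% = $22,061.25
Fee: $56,545.00 + $30,895.00 + $60,720.00 + $22,061.25 = $170,221.25
$170,221.25 is under the $199,000 cap.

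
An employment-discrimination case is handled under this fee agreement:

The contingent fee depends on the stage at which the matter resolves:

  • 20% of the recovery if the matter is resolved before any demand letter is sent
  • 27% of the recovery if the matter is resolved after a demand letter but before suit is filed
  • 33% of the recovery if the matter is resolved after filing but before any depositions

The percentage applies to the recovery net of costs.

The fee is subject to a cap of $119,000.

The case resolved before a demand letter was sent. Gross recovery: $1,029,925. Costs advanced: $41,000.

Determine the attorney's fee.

Fee base (net of costs): $1,029,925 − $41,000 = $988,925
The matter resolved before a demand letter was sent, so the 20% rate applies.
$988,925 × 20% = $197,785.00
$197,785.00 exceeds the $119,000 cap, so the fee is capped at $119,000.00.

$119,000.00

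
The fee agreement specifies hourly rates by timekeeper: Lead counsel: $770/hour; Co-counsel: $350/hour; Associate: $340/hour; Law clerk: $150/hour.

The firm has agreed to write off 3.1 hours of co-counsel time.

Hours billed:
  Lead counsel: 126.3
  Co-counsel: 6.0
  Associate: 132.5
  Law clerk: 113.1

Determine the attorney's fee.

Lead counsel: 126.3 × $770 = $97,251.00
Co-counsel: 6.0 × $350 = $2,100.00
Associate: 132.5 × $340 = $45,050.00
Law clerk: 113.1 × $150 = $16,965.00
Subtotal: $161,366.00
Write-off: 3.1 × $350 = $1,085.00
Total: $161,366.00 − $1,085.00 = $160,281.00

$160,281.00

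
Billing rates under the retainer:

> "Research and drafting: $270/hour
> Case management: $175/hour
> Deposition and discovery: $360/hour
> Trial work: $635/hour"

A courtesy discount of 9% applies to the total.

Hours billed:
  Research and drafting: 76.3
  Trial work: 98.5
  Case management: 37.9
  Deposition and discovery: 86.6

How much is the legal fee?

Research and drafting: 76.3 × $270 = $20,601.00
Case management: 37.9 × $175 = $6,632.50
Deposition and discovery: 86.6 × $360 = $31,176.00
Trial work: 98.5 × $635 = $62,547.50
Subtotal: $120,957.00
Less 9% discount: −$10,886.13
Total: $120,957.00 − $10,886.13 = $110,070.87

$110,070.87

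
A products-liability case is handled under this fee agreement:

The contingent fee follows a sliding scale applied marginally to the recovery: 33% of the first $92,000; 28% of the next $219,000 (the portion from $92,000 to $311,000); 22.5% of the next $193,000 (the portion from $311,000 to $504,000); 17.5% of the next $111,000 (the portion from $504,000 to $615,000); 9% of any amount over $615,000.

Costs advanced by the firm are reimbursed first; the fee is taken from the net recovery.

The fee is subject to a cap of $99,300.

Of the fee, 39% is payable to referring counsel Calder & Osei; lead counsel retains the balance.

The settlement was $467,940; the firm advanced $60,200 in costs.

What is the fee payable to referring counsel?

Fee base (net of costs): $467,940 − $60,200 = $407,740
First $92,000 at 33% = $30,360.00
Next $219,000 at 28% = $61,320.00
Remaining $96,740 at 22.5% = $21,766.50
Fee: $30,360.00 + $61,320.00 + $21,766.50 = $113,446.50
$113,446.50 exceeds the $99,300 cap, so the fee is capped at $99,300.00.
Referral share: 39% of $99,300.00 = $38,727.00; lead counsel retains $99,300.00 − $38,727.00 = $60,573.00.

$38,727.00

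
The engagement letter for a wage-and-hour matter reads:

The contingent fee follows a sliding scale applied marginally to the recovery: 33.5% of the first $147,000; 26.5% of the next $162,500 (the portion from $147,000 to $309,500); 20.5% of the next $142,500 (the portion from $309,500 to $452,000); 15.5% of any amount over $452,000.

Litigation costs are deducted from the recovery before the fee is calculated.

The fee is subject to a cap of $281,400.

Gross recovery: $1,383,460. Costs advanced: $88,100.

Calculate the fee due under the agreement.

Fee base (net of costs): $1,383,460 − $88,100 = $1,295,360
First $147,000 at 33.5% = $49,245.00
Next $162,500 at 26.5% = $43,062.50
Next $142,500 at 20.5% = $29,212.50
Remaining $843,360 at 15.5% = $130,720.80
Fee: $49,245.00 + $43,062.50 + $29,212.50 + $130,720.80 = $252,240.80
$252,240.80 is under the $281,400 cap.

$252,240.80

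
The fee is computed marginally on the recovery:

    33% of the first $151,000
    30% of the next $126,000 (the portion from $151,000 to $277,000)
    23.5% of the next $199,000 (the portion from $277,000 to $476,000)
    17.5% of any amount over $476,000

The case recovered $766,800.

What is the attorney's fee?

First $151,000 at 33% = $49,830.00
Next $126,000 at 30% = $37,800.00
Next $199,000 at 23.5% = $46,765.00
Remaining $290,800 at 17.5% = $50,890.00
Fee: $49,830.00 + $37,800.00 + $46,765.00 + $50,890.00 = $185,285.00

$185,285.00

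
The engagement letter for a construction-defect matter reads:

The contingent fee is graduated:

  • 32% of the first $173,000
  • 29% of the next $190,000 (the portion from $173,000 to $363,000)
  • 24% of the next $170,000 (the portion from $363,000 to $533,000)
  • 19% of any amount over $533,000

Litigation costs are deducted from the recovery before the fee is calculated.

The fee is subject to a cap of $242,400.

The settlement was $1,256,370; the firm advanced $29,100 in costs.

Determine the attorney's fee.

Fee base (net of costs): $1,256,370 − $29,100 = $1,227,270
First $173,000 at 32% = $55,360.00
Next $190,000 at 29% = $55,100.00
Next $170,000 at 24% = $40,800.00
Remaining $694,270 at 19% = $131,911.30
Fee: $55,360.00 + $55,100.00 + $40,800.00 + $131,911.30 = $283,171.30
$283,171.30 exceeds the $242,400 cap, so the fee is capped at $242,400.00.

$242,400.00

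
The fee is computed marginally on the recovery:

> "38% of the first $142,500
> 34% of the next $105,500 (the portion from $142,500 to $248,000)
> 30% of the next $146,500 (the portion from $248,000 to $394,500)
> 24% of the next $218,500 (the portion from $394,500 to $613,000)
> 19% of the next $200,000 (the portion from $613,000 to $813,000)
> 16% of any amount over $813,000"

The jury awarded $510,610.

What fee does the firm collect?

$161,836.40

First $142,500 at 38% = $54,150.00
Next $105,500 at 34% = $35,870.00
Next $146,500 at 30% = $43,950.00
Remaining $116,110 at 24% = $27,866.40
Fee: $54,150.00 + $35,870.00 + $43,950.00 + $27,866.40 = $161,836.40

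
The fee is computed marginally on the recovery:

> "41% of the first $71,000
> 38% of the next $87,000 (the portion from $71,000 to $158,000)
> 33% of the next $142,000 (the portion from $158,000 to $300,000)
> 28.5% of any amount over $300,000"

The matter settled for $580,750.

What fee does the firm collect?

$189,043.75

First $71,000 at 41% = $29,110.00
Next $87,000 at 38% = $33,060.00
Next $142,000 at 33% = $46,860.00
Remaining $280,750 at 28.5% = $80,013.75
Fee: $29,110.00 + $33,060.00 + $46,860.00 + $80,013.75 = $189,043.75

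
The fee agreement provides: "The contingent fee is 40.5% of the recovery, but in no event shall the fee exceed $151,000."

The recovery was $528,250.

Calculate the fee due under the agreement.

40.5% of $528,250 = $213,941.25
That exceeds the $151,000 cap, so the fee is capped at $151,000.

$151,000.00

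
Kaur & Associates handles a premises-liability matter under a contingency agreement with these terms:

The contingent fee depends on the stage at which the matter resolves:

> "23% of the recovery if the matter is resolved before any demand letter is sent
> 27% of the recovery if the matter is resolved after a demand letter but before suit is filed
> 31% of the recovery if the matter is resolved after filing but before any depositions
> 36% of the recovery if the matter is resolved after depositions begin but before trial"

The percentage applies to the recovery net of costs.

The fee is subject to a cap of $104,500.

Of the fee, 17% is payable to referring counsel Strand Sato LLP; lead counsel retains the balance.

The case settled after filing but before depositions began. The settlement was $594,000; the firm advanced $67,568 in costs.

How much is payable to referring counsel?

Fee base (net of costs): $594,000 − $67,568 = $526,432
The matter settled after filing but before depositions began, so the 31% rate applies.
$526,432 × 31% = $163,193.92
$163,193.92 exceeds the $104,500 cap, so the fee is capped at $104,500.00.
Referral share: 17% of $104,500.00 = $17,765.00; lead counsel retains $104,500.00 − $17,765.00 = $86,735.00.

$17,765.00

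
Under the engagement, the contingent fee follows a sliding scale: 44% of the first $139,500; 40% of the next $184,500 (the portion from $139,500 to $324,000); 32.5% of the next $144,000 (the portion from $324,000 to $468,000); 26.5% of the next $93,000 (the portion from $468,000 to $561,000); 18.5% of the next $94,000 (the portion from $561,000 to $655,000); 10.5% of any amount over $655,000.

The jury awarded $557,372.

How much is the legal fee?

$205,663.58

First $139,500 at 44% = $61,380.00
Next $184,500 at 40% = $73,800.00
Next $144,000 at 32.5% = $46,800.00
Remaining $89,372 at 26.5% = $23,683.58
Fee: $61,380.00 + $73,800.00 + $46,800.00 + $23,683.58 = $205,663.58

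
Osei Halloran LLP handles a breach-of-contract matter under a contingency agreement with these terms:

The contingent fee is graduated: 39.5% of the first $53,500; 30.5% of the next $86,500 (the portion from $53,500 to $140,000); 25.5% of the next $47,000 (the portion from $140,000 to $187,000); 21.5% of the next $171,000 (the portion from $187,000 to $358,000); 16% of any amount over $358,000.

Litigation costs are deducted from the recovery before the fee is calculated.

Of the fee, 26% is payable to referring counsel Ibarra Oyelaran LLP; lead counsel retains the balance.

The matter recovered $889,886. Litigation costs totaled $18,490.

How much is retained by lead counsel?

Fee base (net of costs): $889,886 − $18,490 = $871,396
First $53,500 at 39.5% = $21,132.50
Next $86,500 at 30.5% = $26,382.50
Next $47,000 at 25.5% = $11,985.00
Next $171,000 at 21.5% = $36,765.00
Remaining $513,396 at 16% = $82,143.36
Fee: $21,132.50 + $26,382.50 + $11,985.00 + $36,765.00 + $82,143.36 = $178,408.36
Referral share: 26% of $178,408.36 = $46,386.17; lead counsel retains $178,408.36 − $46,386.17 = $132,022.19.

$132,022.19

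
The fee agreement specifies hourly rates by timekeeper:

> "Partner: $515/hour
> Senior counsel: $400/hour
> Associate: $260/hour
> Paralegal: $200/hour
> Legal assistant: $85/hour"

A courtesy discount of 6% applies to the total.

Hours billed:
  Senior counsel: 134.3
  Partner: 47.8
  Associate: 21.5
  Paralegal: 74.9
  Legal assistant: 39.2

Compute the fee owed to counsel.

Partner: 47.8 × $515 = $24,617.00
Senior counsel: 134.3 × $400 = $53,720.00
Associate: 21.5 × $260 = $5,590.00
Paralegal: 74.9 × $200 = $14,980.00
Legal assistant: 39.2 × $85 = $3,332.00
Subtotal: $102,239.00
Less 6% discount: −$6,134.34
Total: $102,239.00 − $6,134.34 = $96,104.66

$96,104.66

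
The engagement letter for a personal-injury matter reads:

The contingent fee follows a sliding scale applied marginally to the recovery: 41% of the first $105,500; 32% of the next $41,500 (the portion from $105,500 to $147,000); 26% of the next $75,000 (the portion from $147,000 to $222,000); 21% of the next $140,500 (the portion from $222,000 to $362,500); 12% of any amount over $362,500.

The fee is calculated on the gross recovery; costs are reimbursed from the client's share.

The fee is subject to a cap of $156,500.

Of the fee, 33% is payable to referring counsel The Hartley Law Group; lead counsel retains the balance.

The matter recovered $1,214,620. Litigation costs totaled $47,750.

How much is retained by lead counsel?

Fee base is the gross recovery, $1,214,620; costs are reimbursed separately.
First $105,500 at 41% = $43,255.00
Next $41,500 at 32% = $13,280.00
Next $75,000 at 26% = $19,500.00
Next $140,500 at 21% = $29,505.00
Remaining $852,120 at 12% = $102,254.40
Fee: $43,255.00 + $13,280.00 + $19,500.00 + $29,505.00 + $102,254.40 = $207,794.40
$207,794.40 exceeds the $156,500 cap, so the fee is capped at $156,500.00.
Referral share: 33% of $156,500.00 = $51,645.00; lead counsel retains $156,500.00 − $51,645.00 = $104,855.00.

$104,855.00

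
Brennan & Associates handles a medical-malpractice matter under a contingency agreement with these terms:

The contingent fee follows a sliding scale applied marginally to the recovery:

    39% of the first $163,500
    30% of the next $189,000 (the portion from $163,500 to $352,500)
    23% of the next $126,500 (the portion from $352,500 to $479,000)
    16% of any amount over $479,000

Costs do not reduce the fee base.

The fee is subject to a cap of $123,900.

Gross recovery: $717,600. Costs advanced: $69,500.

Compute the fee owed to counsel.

Fee base is the gross recovery, $717,600; costs are reimbursed separately.
First $163,500 at 39% = $63,765.00
Next $189,000 at 30% = $56,700.00
Next $126,500 at 23% = $29,095.00
Remaining $238,600 at 16% = $38,176.00
Fee: $63,765.00 + $56,700.00 + $29,095.00 + $38,176.00 = $187,736.00
$187,736.00 exceeds the $123,900 cap, so the fee is capped at $123,900.00.

$123,900.00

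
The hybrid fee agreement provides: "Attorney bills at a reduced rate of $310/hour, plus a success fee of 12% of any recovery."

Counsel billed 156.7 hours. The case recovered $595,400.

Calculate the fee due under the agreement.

$120,025.00

Hourly: 156.7 × $310 = $48,577.00
Success fee: 12% of $595,400 = $71,448.00
Total: $48,577.00 + $71,448.00 = $120,025.00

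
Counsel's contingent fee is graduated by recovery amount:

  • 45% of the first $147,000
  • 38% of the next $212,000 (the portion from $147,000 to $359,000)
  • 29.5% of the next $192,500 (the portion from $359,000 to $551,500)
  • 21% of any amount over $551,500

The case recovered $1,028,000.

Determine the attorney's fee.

$303,562.50

First $147,000 at 45% = $66,150.00
Next $212,000 at 38% = $80,560.00
Next $192,500 at 29.5% = $56,787.50
Remaining $476,500 at 21% = $100,065.00
Fee: $66,150.00 + $80,560.00 + $56,787.50 + $100,065.00 = $303,562.50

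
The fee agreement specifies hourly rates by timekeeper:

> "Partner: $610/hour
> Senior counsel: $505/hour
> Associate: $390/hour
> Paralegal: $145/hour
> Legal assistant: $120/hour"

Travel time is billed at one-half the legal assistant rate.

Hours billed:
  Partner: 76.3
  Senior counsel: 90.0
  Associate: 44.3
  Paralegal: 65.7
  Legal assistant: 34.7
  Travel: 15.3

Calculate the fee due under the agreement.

Partner: 76.3 × $610 = $46,543.00
Senior counsel: 90.0 × $505 = $45,450.00
Associate: 44.3 × $390 = $17,277.00
Paralegal: 65.7 × $145 = $9,526.50
Legal assistant: 34.7 × $120 = $4,164.00
Subtotal: $46,543.00 + $45,450.00 + $17,277.00 + $9,526.50 + $4,164.00 = $122,960.50
Travel: 15.3 × ($120 ÷ 2) = 15.3 × $60.00 = $918.00
Total: $122,960.50 + $918.00 = $123,878.50

$123,878.50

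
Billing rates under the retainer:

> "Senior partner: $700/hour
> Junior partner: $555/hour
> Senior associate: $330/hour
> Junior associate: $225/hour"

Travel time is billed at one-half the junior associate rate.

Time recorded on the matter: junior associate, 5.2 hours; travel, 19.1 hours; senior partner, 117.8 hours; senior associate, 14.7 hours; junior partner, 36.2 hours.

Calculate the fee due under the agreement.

Senior partner: 117.8 × $700 = $82,460.00
Junior partner: 36.2 × $555 = $20,091.00
Senior associate: 14.7 × $330 = $4,851.00
Junior associate: 5.2 × $225 = $1,170.00
Subtotal: $82,460.00 + $20,091.00 + $4,851.00 + $1,170.00 = $108,572.00
Travel: 19.1 × ($225 ÷ 2) = 19.1 × $112.50 = $2,148.75
Total: $108,572.00 + $2,148.75 = $110,720.75

$110,720.75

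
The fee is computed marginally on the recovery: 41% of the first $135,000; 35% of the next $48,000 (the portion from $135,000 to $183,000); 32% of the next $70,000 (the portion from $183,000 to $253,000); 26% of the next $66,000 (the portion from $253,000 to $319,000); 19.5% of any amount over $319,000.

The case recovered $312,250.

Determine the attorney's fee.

$109,955.00

First $135,000 at 41% = $55,350.00
Next $48,000 at 35% = $16,800.00
Next $70,000 at 32% = $22,400.00
Remaining $59,250 at 26% = $15,405.00
Fee: $55,350.00 + $16,800.00 + $22,400.00 + $15,405.00 = $109,955.00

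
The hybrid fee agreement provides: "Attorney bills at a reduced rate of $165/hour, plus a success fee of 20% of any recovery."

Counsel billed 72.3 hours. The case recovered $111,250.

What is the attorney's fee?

Hourly: 72.3 × $165 = $11,929.50
Success fee: 20% of $111,250 = $22,250.00
Total: $11,929.50 + $22,250.00 = $34,179.50

$34,179.50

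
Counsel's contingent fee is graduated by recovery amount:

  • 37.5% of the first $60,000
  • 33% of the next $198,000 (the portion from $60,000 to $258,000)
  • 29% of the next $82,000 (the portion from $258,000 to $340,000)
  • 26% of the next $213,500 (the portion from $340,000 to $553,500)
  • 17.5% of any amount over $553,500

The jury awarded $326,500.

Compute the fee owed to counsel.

$107,705.00

First $60,000 at 37.5% = $22,500.00
Next $198,000 at 33% = $65,340.00
Remaining $68,500 at 29% = $19,865.00
Fee: $22,500.00 + $65,340.00 + $19,865.00 = $107,705.00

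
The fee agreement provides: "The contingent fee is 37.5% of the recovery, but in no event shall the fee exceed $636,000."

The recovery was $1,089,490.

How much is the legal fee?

$408,558.75

37.5% of $1,089,490 = $408,558.75
That is under the $636,000 cap.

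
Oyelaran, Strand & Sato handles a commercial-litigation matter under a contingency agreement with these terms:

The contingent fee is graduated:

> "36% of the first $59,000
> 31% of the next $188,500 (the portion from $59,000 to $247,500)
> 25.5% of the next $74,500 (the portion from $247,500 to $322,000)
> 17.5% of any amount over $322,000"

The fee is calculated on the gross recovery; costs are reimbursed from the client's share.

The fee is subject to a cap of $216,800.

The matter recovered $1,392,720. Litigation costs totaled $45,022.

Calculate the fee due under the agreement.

Fee base is the gross recovery, $1,392,720; costs are reimbursed separately.
First $59,000 at 36% = $21,240.00
Next $188,500 at 31% = $58,435.00
Next $74,500 at 25.5% = $18,997.50
Remaining $1,070,720 at 17.5% = $187,376.00
Fee: $21,240.00 + $58,435.00 + $18,997.50 + $187,376.00 = $286,048.50
$286,048.50 exceeds the $216,800 cap, so the fee is capped at $216,800.00.

$216,800.00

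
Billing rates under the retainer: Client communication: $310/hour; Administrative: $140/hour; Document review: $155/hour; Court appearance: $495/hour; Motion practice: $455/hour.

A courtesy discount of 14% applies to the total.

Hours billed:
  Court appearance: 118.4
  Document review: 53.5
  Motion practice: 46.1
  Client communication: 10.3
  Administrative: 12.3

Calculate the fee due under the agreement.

Client communication: 10.3 × $310 = $3,193.00
Administrative: 12.3 × $140 = $1,722.00
Document review: 53.5 × $155 = $8,292.50
Court appearance: 118.4 × $495 = $58,608.00
Motion practice: 46.1 × $455 = $20,975.50
Subtotal: $92,791.00
Less 14% discount: −$12,990.74
Total: $92,791.00 − $12,990.74 = $79,800.26

$79,800.26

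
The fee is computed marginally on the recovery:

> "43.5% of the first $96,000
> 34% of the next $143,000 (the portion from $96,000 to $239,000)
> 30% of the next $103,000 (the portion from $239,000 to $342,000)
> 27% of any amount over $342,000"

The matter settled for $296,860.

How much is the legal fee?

$107,738.00

First $96,000 at 43.5% = $41,760.00
Next $143,000 at 34% = $48,620.00
Remaining $57,860 at 30% = $17,358.00
Fee: $41,760.00 + $48,620.00 + $17,358.00 = $107,738.00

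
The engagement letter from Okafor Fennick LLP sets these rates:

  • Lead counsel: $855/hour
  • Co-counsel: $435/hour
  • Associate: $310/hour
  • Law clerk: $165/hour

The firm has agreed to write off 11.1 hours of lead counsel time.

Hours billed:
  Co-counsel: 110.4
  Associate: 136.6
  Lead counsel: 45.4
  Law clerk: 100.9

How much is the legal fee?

Lead counsel: 45.4 × $855 = $38,817.00
Co-counsel: 110.4 × $435 = $48,024.00
Associate: 136.6 × $310 = $42,346.00
Law clerk: 100.9 × $165 = $16,648.50
Subtotal: $145,835.50
Write-off: 11.1 × $855 = $9,490.50
Total: $145,835.50 − $9,490.50 = $136,345.00

$136,345.00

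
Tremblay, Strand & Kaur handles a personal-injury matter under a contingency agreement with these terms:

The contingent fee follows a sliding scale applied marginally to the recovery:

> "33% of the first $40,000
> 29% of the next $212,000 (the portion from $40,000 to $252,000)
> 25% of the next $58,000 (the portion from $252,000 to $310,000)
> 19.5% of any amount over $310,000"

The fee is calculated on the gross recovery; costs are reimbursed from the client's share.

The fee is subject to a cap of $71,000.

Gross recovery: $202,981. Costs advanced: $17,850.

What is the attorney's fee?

Fee base is the gross recovery, $202,981; costs are reimbursed separately.
First $40,000 at 33% = $13,200.00
Remaining $162,981 at 29% = $47,264.49
Fee: $13,200.00 + $47,264.49 = $60,464.49
$60,464.49 is under the $71,000 cap.

$60,464.49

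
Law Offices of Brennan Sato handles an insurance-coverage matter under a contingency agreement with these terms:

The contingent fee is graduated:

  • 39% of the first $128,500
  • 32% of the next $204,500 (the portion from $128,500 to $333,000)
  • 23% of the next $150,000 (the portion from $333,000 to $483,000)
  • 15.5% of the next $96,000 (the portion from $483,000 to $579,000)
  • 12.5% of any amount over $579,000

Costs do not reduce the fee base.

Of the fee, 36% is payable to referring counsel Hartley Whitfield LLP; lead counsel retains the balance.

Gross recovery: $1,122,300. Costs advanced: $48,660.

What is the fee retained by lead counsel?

$149,022.40

Fee base is the gross recovery, $1,122,300; costs are reimbursed separately.
First $128,500 at 39% = $50,115.00
Next $204,500 at 32% = $65,440.00
Next $150,000 at 23% = $34,500.00
Next $96,000 at 15.5% = $14,880.00
Remaining $543,300 at 12.5% = $67,912.50
Fee: $50,115.00 + $65,440.00 + $34,500.00 + $14,880.00 + $67,912.50 = $232,847.50
Referral share: 36% of $232,847.50 = $83,825.10; lead counsel retains $232,847.50 − $83,825.10 = $149,022.40.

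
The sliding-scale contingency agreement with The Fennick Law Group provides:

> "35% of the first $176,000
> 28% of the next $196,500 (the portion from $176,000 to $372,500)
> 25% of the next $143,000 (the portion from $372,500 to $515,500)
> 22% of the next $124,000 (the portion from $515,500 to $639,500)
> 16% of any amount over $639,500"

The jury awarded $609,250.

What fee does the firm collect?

First $176,000 at 35% = $61,600.00
Next $196,500 at 28% = $55,020.00
Next $143,000 at 25% = $35,750.00
Remaining $93,750 at 22% = $20,625.00
Fee: $61,600.00 + $55,020.00 + $35,750.00 + $20,625.00 = $172,995.00

$172,995.00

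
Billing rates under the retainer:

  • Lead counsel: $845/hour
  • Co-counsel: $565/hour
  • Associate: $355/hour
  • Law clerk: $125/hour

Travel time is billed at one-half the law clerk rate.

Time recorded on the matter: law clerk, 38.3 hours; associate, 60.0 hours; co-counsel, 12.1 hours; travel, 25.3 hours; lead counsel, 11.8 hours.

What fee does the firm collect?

Lead counsel: 11.8 × $845 = $9,971.00
Co-counsel: 12.1 × $565 = $6,836.50
Associate: 60.0 × $355 = $21,300.00
Law clerk: 38.3 × $125 = $4,787.50
Subtotal: $9,971.00 + $6,836.50 + $21,300.00 + $4,787.50 = $42,895.00
Travel: 25.3 × ($125 ÷ 2) = 25.3 × $62.50 = $1,581.25
Total: $42,895.00 + $1,581.25 = $44,476.25

$44,476.25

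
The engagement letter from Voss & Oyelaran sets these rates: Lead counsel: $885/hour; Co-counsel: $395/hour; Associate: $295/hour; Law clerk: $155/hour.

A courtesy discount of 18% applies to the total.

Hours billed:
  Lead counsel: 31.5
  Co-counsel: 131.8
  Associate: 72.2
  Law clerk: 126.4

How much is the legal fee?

Lead counsel: 31.5 × $885 = $27,877.50
Co-counsel: 131.8 × $395 = $52,061.00
Associate: 72.2 × $295 = $21,299.00
Law clerk: 126.4 × $155 = $19,592.00
Subtotal: $120,829.50
Less 18% discount: −$21,749.31
Total: $120,829.50 − $21,749.31 = $99,080.19

$99,080.19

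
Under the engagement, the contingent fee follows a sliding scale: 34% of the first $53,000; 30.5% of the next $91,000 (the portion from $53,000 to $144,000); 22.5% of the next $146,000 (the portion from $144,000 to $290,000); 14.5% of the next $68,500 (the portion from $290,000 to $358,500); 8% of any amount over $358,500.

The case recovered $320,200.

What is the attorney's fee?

$83,004.00

First $53,000 at 34% = $18,020.00
Next $91,000 at 30.5% = $27,755.00
Next $146,000 at 22.5% = $32,850.00
Remaining $30,200 at 14.5% = $4,379.00
Fee: $18,020.00 + $27,755.00 + $32,850.00 + $4,379.00 = $83,004.00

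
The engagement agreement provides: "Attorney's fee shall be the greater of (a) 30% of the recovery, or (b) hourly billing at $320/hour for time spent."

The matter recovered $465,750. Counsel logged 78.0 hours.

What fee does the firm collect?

$139,725.00

(a) 30% of $465,750 = $139,725.00
(b) 78.0 × $320 = $24,960.00
The greater is (a): $139,725.00.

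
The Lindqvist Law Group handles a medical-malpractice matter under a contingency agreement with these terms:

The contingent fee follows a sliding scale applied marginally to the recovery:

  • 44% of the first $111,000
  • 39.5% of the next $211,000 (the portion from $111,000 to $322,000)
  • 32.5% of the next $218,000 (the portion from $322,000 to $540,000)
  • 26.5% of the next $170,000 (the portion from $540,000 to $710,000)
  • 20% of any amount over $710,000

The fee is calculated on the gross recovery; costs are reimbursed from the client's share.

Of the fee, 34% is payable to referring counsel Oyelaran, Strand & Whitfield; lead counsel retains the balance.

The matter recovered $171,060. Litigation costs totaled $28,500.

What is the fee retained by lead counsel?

$47,892.04

Fee base is the gross recovery, $171,060; costs are reimbursed separately.
First $111,000 at 44% = $48,840.00
Remaining $60,060 at 39.5% = $23,723.70
Fee: $48,840.00 + $23,723.70 = $72,563.70
Referral share: 34% of $72,563.70 = $24,671.66; lead counsel retains $72,563.70 − $24,671.66 = $47,892.04.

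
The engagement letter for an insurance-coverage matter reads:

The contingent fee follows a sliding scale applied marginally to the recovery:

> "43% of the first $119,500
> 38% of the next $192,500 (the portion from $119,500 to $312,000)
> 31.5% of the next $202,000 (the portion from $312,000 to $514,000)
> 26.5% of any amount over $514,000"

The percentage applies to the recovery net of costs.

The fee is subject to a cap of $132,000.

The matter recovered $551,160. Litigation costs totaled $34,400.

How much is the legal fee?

Fee base (net of costs): $551,160 − $34,400 = $516,760
First $119,500 at 43% = $51,385.00
Next $192,500 at 38% = $73,150.00
Next $202,000 at 31.5% = $63,630.00
Remaining $2,760 at 26.5% = $731.40
Fee: $51,385.00 + $73,150.00 + $63,630.00 + $731.40 = $188,896.40
$188,896.40 exceeds the $132,000 cap, so the fee is capped at $132,000.00.

$132,000.00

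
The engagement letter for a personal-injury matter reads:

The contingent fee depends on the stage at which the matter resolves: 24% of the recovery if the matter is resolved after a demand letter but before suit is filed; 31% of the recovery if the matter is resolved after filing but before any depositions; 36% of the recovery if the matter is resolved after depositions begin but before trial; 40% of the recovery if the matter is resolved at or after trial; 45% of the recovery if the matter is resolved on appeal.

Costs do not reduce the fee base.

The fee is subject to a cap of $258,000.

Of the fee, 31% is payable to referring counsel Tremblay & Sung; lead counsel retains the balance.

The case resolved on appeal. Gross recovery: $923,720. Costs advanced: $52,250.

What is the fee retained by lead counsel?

$178,020.00

Fee base is the gross recovery, $923,720; costs are reimbursed separately.
The matter resolved on appeal, so the 45% rate applies.
$923,720 × 45% = $415,674.00
$415,674.00 exceeds the $258,000 cap, so the fee is capped at $258,000.00.
Referral share: 31% of $258,000.00 = $79,980.00; lead counsel retains $258,000.00 − $79,980.00 = $178,020.00.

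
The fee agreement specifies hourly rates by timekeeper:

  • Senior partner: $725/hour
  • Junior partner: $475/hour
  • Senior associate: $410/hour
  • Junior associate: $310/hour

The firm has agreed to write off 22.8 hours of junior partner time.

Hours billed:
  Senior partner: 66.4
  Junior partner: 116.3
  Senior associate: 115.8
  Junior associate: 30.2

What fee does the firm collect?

$149,392.50

Senior partner: 66.4 × $725 = $48,140.00
Junior partner: 116.3 × $475 = $55,242.50
Senior associate: 115.8 × $410 = $47,478.00
Junior associate: 30.2 × $310 = $9,362.00
Subtotal: $160,222.50
Write-off: 22.8 × $475 = $10,830.00
Total: $160,222.50 − $10,830.00 = $149,392.50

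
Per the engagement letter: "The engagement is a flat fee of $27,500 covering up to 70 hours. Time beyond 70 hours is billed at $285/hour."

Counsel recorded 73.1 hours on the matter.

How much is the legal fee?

Flat fee: $27,500.00
Excess hours: 73.1 − 70 = 3.1
Overrun: 3.1 × $285 = $883.50
Total: $27,500.00 + $883.50 = $28,383.50

$28,383.50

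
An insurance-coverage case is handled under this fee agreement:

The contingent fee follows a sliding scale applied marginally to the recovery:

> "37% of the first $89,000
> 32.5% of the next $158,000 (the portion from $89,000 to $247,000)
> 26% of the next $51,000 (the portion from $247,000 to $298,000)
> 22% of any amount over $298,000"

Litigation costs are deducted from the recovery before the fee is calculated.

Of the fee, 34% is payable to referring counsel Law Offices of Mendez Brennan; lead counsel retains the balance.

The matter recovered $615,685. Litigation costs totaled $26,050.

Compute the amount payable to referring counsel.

Fee base (net of costs): $615,685 − $26,050 = $589,635
First $89,000 at 37% = $32,930.00
Next $158,000 at 32.5% = $51,350.00
Next $51,000 at 26% = $13,260.00
Remaining $291,635 at 22% = $64,159.70
Fee: $32,930.00 + $51,350.00 + $13,260.00 + $64,159.70 = $161,699.70
Referral share: 34% of $161,699.70 = $54,977.90; lead counsel retains $161,699.70 − $54,977.90 = $106,721.80.

$54,977.90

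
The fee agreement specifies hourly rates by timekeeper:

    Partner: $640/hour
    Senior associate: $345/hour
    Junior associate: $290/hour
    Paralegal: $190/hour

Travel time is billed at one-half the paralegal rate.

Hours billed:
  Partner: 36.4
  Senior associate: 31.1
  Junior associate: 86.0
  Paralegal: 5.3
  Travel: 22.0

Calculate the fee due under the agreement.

Partner: 36.4 × $640 = $23,296.00
Senior associate: 31.1 × $345 = $10,729.50
Junior associate: 86.0 × $290 = $24,940.00
Paralegal: 5.3 × $190 = $1,007.00
Subtotal: $23,296.00 + $10,729.50 + $24,940.00 + $1,007.00 = $59,972.50
Travel: 22.0 × ($190 ÷ 2) = 22.0 × $95.00 = $2,090.00
Total: $59,972.50 + $2,090.00 = $62,062.50

$62,062.50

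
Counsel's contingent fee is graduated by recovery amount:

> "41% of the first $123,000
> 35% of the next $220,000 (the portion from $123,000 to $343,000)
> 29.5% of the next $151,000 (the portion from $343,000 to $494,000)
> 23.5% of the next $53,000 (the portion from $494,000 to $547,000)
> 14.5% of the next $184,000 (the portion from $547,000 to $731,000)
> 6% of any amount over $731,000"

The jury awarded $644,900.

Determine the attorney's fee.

First $123,000 at 41% = $50,430.00
Next $220,000 at 35% = $77,000.00
Next $151,000 at 29.5% = $44,545.00
Next $53,000 at 23.5% = $12,455.00
Remaining $97,900 at 14.5% = $14,195.50
Fee: $50,430.00 + $77,000.00 + $44,545.00 + $12,455.00 + $14,195.50 = $198,625.50

$198,625.50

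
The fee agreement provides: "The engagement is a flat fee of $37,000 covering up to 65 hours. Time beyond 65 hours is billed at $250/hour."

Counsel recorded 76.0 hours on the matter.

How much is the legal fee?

Flat fee: $37,000.00
Excess hours: 76.0 − 65 = 11.0
Overrun: 11.0 × $250 = $2,750.00
Total: $37,000.00 + $2,750.00 = $39,750.00

$39,750.00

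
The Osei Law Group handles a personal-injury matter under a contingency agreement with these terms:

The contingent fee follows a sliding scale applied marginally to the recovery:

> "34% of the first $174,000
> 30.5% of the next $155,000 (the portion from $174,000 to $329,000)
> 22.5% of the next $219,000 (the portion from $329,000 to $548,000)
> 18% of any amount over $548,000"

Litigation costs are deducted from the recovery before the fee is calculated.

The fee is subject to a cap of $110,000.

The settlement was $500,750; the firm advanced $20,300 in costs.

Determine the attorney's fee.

$110,000.00

Fee base (net of costs): $500,750 − $20,300 = $480,450
First $174,000 at 34% = $59,160.00
Next $155,000 at 30.5% = $47,275.00
Remaining $151,450 at 22.5% = $34,076.25
Fee: $59,160.00 + $47,275.00 + $34,076.25 = $140,511.25
$140,511.25 exceeds the $110,000 cap, so the fee is capped at $110,000.00.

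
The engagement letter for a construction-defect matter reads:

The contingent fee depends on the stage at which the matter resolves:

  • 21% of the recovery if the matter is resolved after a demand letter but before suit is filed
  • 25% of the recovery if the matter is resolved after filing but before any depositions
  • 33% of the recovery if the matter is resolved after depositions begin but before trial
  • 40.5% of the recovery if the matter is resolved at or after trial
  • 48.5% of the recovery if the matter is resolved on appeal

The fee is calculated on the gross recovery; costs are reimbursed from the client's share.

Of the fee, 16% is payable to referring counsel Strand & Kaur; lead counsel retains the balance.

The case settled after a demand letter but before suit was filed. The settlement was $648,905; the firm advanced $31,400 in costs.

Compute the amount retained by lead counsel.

$114,466.84

Fee base is the gross recovery, $648,905; costs are reimbursed separately.
The matter settled after a demand letter but before suit was filed, so the 21% rate applies.
$648,905 × 21% = $136,270.05
Referral share: 16% of $136,270.05 = $21,803.21; lead counsel retains $136,270.05 − $21,803.21 = $114,466.84.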